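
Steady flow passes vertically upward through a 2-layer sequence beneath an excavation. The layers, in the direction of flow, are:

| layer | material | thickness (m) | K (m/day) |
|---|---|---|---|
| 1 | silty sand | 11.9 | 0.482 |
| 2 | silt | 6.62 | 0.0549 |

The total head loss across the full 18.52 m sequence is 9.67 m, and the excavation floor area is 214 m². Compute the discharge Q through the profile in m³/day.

14.2

Flow is perpendicular to layering, so the layers act in series and the equivalent K is the thickness-weighted harmonic mean.
Total thickness L = 11.9 + 6.62 = 18.52 m.
Σ(b_i/K_i) = 11.9/0.482 + 6.62/0.0549 = 145.3 d.
K_eq = L / Σ(b_i/K_i) = 18.52 / 145.3 = 0.1275 m/day.
Q = K_eq · A · (Δh/L) = 0.1275 × 214 × (9.67/18.52) = 14.24 m³/day.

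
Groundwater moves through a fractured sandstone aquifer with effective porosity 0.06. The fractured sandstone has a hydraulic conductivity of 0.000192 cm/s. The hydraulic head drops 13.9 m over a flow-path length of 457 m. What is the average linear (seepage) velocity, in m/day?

0.0841

Convert K: 0.000192 cm/s × 864 = 0.1659 m/day.
Hydraulic gradient i = Δh / L = 13.9 / 457 = 0.03042.
Darcy flux q = K · i = 0.1659 × 0.03042 = 0.005046 m/day.
Seepage velocity v = q / n_e = 0.005046 / 0.06 = 0.08409 m/day.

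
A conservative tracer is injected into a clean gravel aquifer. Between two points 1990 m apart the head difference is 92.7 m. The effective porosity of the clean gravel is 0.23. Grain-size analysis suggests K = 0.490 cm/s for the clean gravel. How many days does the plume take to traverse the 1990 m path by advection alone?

23.2

Convert K: 0.490 cm/s × 864 = 423.4 m/day.
Hydraulic gradient i = Δh / L = 92.7 / 1990 = 0.04658.
Darcy flux q = K · i = 423.4 × 0.04658 = 19.72 m/day.
Seepage velocity v = q / n_e = 19.72 / 0.23 = 85.74 m/day.
Travel time t = L / v = 1990 / 85.74 = 23.21 days.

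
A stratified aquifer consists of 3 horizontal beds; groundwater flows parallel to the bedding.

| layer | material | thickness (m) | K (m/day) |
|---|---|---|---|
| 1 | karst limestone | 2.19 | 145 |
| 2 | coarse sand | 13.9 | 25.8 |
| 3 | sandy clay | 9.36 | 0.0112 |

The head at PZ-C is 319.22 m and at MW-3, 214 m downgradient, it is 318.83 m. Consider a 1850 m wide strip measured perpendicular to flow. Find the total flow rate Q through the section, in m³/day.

Flow is parallel to layering, so each bed carries its own Darcy discharge and the transmissivities add.
Σ(K_i·b_i) = 145×2.19 + 25.8×13.9 + 0.0112×9.36 = 676.3 m²/day.
Hydraulic gradient i = (319.22 − 318.83) / 214 = 0.39 / 214 = 0.001822.
Q = Σ(K_i·b_i) · W · i = 676.3 × 1850 × 0.001822 = 2280 m³/day.

2280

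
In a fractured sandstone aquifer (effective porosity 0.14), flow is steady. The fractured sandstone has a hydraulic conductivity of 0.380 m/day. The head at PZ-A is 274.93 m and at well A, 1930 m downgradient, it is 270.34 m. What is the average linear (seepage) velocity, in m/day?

Hydraulic gradient i = (274.93 − 270.34) / 1930 = 4.59 / 1930 = 0.002378.
Darcy flux q = K · i = 0.3800 × 0.002378 = 0.0009037 m/day.
Seepage velocity v = q / n_e = 0.0009037 / 0.14 = 0.006455 m/day.

0.00646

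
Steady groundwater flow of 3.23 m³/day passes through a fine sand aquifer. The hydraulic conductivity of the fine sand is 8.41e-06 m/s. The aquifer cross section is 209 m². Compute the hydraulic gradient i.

Convert K: 8.41e-06 m/s × 86400 = 0.7266 m/day.
From Q = K·A·i, i = Q / (K·A) = 3.23 / (0.7266 × 209.0) = 0.02127.

0.0213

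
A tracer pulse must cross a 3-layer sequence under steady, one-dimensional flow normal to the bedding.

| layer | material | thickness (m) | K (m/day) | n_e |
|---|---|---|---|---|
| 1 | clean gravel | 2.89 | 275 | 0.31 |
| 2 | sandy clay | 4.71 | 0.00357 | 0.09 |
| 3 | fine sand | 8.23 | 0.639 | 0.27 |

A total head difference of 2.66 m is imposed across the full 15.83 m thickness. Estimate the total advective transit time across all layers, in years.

With flow normal to the layers, continuity requires the same specific discharge q through every layer.
Σ(b_i/K_i) = 2.89/275 + 4.71/0.00357 + 8.23/0.639 = 1332 d.
q = Δh / Σ(b_i/K_i) = 2.66 / 1332 = 0.001997 m/day.
In each layer the seepage velocity is v_i = q/n_i, so the layer transit time is t_i = b_i·n_i / q:
  layer 1 (clean gravel): t_1 = 2.89 × 0.31 / 0.001997 = 448.7 d
  layer 2 (sandy clay): t_2 = 4.71 × 0.09 / 0.001997 = 212.3 d
  layer 3 (fine sand): t_3 = 8.23 × 0.27 / 0.001997 = 1113 d
Total t = Σ t_i = 1774 days = 4.857 years.

4.86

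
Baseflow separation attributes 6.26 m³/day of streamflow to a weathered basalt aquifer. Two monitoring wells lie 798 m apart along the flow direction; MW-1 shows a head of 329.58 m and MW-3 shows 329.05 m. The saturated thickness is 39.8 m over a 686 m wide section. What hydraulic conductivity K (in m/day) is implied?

0.345

Cross-sectional area A = 686 × 39.8 = 27303 m².
Hydraulic gradient i = (329.58 − 329.05) / 798 = 0.53 / 798 = 0.0006642.
From Q = K·A·i, K = Q / (A·i) = 6.26 / (27303 × 0.0006642) = 0.3452 m/day.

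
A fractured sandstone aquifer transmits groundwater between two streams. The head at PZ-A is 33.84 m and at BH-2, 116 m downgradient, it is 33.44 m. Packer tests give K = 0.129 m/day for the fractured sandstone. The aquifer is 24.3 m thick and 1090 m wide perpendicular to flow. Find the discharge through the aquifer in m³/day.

Cross-sectional area A = 1090 × 24.3 = 26487 m².
Hydraulic gradient i = (33.84 − 33.44) / 116 = 0.4 / 116 = 0.003448.
Darcy's law: Q = K · A · i = 0.1290 × 26487 × 0.003448 = 11.78 m³/day.

11.8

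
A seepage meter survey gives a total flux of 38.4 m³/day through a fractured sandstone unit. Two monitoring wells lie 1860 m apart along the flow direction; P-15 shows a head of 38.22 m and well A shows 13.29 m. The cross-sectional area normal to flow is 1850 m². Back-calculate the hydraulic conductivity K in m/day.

Hydraulic gradient i = (38.22 − 13.29) / 1860 = 24.93 / 1860 = 0.01340.
From Q = K·A·i, K = Q / (A·i) = 38.4 / (1850 × 0.01340) = 1.549 m/day.

1.55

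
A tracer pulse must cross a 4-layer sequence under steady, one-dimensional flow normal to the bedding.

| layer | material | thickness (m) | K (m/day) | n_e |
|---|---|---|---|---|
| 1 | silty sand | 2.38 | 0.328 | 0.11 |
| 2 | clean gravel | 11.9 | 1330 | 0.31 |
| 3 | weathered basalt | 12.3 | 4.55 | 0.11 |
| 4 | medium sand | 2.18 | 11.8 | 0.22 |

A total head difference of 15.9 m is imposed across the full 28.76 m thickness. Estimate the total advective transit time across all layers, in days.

With flow normal to the layers, continuity requires the same specific discharge q through every layer.
Σ(b_i/K_i) = 2.38/0.328 + 11.9/1330 + 12.3/4.55 + 2.18/11.8 = 10.15 d.
q = Δh / Σ(b_i/K_i) = 15.9 / 10.15 = 1.566 m/day.
In each layer the seepage velocity is v_i = q/n_i, so the layer transit time is t_i = b_i·n_i / q:
  layer 1 (silty sand): t_1 = 2.38 × 0.11 / 1.566 = 0.1672 d
  layer 2 (clean gravel): t_2 = 11.9 × 0.31 / 1.566 = 2.356 d
  layer 3 (weathered basalt): t_3 = 12.3 × 0.11 / 1.566 = 0.8640 d
  layer 4 (medium sand): t_4 = 2.18 × 0.22 / 1.566 = 0.3063 d
Total t = Σ t_i = 3.693 days.

3.69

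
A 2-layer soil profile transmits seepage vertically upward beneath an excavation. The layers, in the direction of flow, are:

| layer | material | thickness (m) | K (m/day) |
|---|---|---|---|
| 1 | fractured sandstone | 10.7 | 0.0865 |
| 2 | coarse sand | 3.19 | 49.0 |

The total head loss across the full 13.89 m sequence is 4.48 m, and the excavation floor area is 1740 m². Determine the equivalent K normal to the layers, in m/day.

0.112

Flow is perpendicular to layering, so the layers act in series and the equivalent K is the thickness-weighted harmonic mean.
Total thickness L = 10.7 + 3.19 = 13.89 m.
Σ(b_i/K_i) = 10.7/0.0865 + 3.19/49.0 = 123.8 d.
K_eq = L / Σ(b_i/K_i) = 13.89 / 123.8 = 0.1122 m/day.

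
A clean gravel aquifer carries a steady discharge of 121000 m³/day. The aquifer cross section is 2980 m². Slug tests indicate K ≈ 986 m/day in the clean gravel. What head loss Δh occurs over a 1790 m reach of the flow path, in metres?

From Q = K·A·i, i = Q / (K·A) = 121000 / (986.0 × 2980) = 0.04118.
Head loss Δh = i · L = 0.04118 × 1790 = 73.71 m.

73.7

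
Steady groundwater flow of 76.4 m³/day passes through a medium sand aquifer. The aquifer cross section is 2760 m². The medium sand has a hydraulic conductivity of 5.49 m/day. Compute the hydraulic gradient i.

0.00504

From Q = K·A·i, i = Q / (K·A) = 76.4 / (5.490 × 2760) = 0.005042.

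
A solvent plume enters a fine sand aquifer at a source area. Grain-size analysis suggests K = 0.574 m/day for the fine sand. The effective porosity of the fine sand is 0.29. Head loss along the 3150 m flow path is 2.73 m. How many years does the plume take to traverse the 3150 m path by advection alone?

Hydraulic gradient i = Δh / L = 2.73 / 3150 = 0.0008667.
Darcy flux q = K · i = 0.5740 × 0.0008667 = 0.0004975 m/day.
Seepage velocity v = q / n_e = 0.0004975 / 0.29 = 0.001715 m/day.
Travel time t = L / v = 3150 / 0.001715 = 1.836e+06 days = 5028 years.

5030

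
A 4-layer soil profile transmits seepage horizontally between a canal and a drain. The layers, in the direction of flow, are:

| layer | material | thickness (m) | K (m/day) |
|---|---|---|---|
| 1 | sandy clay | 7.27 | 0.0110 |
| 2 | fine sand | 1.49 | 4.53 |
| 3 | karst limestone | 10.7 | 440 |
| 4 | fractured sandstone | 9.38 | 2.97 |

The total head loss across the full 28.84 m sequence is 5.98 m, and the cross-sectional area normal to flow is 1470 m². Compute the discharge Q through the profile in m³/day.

13.2

Flow is perpendicular to layering, so the layers act in series and the equivalent K is the thickness-weighted harmonic mean.
Total thickness L = 7.27 + 1.49 + 10.7 + 9.38 = 28.84 m.
Σ(b_i/K_i) = 7.27/0.0110 + 1.49/4.53 + 10.7/440 + 9.38/2.97 = 664.4 d.
K_eq = L / Σ(b_i/K_i) = 28.84 / 664.4 = 0.04341 m/day.
Q = K_eq · A · (Δh/L) = 0.04341 × 1470 × (5.98/28.84) = 13.23 m³/day.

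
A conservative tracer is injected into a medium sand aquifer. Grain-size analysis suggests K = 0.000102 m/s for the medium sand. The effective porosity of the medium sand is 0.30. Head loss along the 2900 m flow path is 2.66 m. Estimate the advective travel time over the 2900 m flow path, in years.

295

Convert K: 0.000102 m/s × 86400 = 8.813 m/day.
Hydraulic gradient i = Δh / L = 2.66 / 2900 = 0.0009172.
Darcy flux q = K · i = 8.813 × 0.0009172 = 0.008083 m/day.
Seepage velocity v = q / n_e = 0.008083 / 0.30 = 0.02694 m/day.
Travel time t = L / v = 2900 / 0.02694 = 1.076e+05 days = 294.7 years.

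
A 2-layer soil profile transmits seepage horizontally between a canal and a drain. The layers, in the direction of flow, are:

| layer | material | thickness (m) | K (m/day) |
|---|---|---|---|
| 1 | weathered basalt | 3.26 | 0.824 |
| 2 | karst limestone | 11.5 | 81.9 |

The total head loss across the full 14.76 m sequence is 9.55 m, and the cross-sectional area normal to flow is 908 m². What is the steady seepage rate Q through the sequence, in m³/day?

2120

Flow is perpendicular to layering, so the layers act in series and the equivalent K is the thickness-weighted harmonic mean.
Total thickness L = 3.26 + 11.5 = 14.76 m.
Σ(b_i/K_i) = 3.26/0.824 + 11.5/81.9 = 4.097 d.
K_eq = L / Σ(b_i/K_i) = 14.76 / 4.097 = 3.603 m/day.
Q = K_eq · A · (Δh/L) = 3.603 × 908 × (9.55/14.76) = 2117 m³/day.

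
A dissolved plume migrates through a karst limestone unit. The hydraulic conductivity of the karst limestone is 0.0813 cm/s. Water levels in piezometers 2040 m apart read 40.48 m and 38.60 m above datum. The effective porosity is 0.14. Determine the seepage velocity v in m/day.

Convert K: 0.0813 cm/s × 864 = 70.24 m/day.
Hydraulic gradient i = (40.48 − 38.60) / 2040 = 1.88 / 2040 = 0.0009216.
Darcy flux q = K · i = 70.24 × 0.0009216 = 0.06473 m/day.
Seepage velocity v = q / n_e = 0.06473 / 0.14 = 0.4624 m/day.

0.462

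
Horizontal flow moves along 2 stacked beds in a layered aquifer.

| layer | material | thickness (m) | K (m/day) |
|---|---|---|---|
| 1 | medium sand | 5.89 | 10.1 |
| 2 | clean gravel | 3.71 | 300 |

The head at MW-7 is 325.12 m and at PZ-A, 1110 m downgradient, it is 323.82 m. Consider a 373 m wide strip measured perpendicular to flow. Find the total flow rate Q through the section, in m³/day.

512

Flow is parallel to layering, so each bed carries its own Darcy discharge and the transmissivities add.
Σ(K_i·b_i) = 10.1×5.89 + 300×3.71 = 1172 m²/day.
Hydraulic gradient i = (325.12 − 323.82) / 1110 = 1.3 / 1110 = 0.001171.
Q = Σ(K_i·b_i) · W · i = 1172 × 373 × 0.001171 = 512.2 m³/day.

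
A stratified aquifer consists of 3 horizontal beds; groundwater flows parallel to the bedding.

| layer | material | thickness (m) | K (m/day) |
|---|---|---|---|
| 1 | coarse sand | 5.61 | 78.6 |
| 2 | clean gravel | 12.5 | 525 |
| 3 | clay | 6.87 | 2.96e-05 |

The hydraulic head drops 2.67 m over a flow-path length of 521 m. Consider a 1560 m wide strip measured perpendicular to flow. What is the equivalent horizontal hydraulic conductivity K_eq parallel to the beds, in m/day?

Flow is parallel to layering, so each bed carries its own Darcy discharge and the transmissivities add.
Σ(K_i·b_i) = 78.6×5.61 + 525×12.5 + 2.96e-05×6.87 = 7003 m²/day.
Total thickness b = 24.98 m, so K_eq = Σ(K_i·b_i)/b = 280.4 m/day.

280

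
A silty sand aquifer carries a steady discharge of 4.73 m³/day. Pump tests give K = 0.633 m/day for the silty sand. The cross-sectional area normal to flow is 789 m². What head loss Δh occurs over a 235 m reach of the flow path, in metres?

2.23

From Q = K·A·i, i = Q / (K·A) = 4.73 / (0.6330 × 789.0) = 0.009471.
Head loss Δh = i · L = 0.009471 × 235 = 2.226 m.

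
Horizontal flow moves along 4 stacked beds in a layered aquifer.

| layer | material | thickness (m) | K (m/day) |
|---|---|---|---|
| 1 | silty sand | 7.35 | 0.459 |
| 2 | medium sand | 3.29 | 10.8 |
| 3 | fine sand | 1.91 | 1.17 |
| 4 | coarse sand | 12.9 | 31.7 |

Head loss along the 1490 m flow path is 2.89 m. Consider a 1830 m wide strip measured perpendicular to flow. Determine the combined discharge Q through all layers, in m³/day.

1600

Flow is parallel to layering, so each bed carries its own Darcy discharge and the transmissivities add.
Σ(K_i·b_i) = 0.459×7.35 + 10.8×3.29 + 1.17×1.91 + 31.7×12.9 = 450.1 m²/day.
Hydraulic gradient i = Δh / L = 2.89 / 1490 = 0.001940.
Q = Σ(K_i·b_i) · W · i = 450.1 × 1830 × 0.001940 = 1598 m³/day.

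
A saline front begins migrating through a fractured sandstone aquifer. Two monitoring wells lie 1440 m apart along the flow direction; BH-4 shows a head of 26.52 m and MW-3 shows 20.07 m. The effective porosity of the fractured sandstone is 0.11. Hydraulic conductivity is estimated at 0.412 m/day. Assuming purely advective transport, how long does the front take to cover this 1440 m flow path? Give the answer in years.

Hydraulic gradient i = (26.52 − 20.07) / 1440 = 6.45 / 1440 = 0.004479.
Darcy flux q = K · i = 0.4120 × 0.004479 = 0.001845 m/day.
Seepage velocity v = q / n_e = 0.001845 / 0.11 = 0.01678 m/day.
Travel time t = L / v = 1440 / 0.01678 = 85834 days = 235.0 years.

235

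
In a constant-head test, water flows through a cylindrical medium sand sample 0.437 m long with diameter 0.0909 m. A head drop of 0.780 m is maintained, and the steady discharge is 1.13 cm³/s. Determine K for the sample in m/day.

8.43

Cross-sectional area A = π·(d/2)² = π × (0.0909/2)² = 0.006490 m².
Convert discharge: 1.13 cm³/s = 1.130e-06 m³/s.
Darcy's law rearranged: K = Q·L / (A·Δh) = 1.130e-06 × 0.437 / (0.006490 × 0.780) = 9.755e-05 m/s = 8.429 m/day.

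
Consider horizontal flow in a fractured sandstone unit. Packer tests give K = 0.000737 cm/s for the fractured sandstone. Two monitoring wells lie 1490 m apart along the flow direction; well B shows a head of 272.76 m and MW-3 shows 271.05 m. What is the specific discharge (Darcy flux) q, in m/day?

Convert K: 0.000737 cm/s × 864 = 0.6368 m/day.
Hydraulic gradient i = (272.76 − 271.05) / 1490 = 1.71 / 1490 = 0.001148.
Specific discharge q = K · i = 0.6368 × 0.001148 = 0.0007308 m/day.

0.000731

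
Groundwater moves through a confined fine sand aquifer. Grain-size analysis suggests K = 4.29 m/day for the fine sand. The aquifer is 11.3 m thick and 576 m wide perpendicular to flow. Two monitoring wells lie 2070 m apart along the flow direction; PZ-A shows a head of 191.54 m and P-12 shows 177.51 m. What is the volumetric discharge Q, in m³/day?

Cross-sectional area A = 576 × 11.3 = 6509 m².
Hydraulic gradient i = (191.54 − 177.51) / 2070 = 14.03 / 2070 = 0.006778.
Darcy's law: Q = K · A · i = 4.290 × 6509 × 0.006778 = 189.3 m³/day.

189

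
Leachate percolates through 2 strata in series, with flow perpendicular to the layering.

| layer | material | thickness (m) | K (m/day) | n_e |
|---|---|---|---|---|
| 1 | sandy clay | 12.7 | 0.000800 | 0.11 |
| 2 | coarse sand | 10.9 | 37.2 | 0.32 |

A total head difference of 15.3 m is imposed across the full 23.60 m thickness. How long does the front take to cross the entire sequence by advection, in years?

With flow normal to the layers, continuity requires the same specific discharge q through every layer.
Σ(b_i/K_i) = 12.7/0.000800 + 10.9/37.2 = 15875 d.
q = Δh / Σ(b_i/K_i) = 15.3 / 15875 = 0.0009638 m/day.
In each layer the seepage velocity is v_i = q/n_i, so the layer transit time is t_i = b_i·n_i / q:
  layer 1 (sandy clay): t_1 = 12.7 × 0.11 / 0.0009638 = 1450 d
  layer 2 (coarse sand): t_2 = 10.9 × 0.32 / 0.0009638 = 3619 d
Total t = Σ t_i = 5069 days = 13.88 years.

13.9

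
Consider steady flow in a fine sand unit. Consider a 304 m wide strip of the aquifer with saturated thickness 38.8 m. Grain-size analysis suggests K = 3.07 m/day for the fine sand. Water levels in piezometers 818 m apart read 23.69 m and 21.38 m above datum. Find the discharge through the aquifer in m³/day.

102

Cross-sectional area A = 304 × 38.8 = 11795 m².
Hydraulic gradient i = (23.69 − 21.38) / 818 = 2.31 / 818 = 0.002824.
Darcy's law: Q = K · A · i = 3.070 × 11795 × 0.002824 = 102.3 m³/day.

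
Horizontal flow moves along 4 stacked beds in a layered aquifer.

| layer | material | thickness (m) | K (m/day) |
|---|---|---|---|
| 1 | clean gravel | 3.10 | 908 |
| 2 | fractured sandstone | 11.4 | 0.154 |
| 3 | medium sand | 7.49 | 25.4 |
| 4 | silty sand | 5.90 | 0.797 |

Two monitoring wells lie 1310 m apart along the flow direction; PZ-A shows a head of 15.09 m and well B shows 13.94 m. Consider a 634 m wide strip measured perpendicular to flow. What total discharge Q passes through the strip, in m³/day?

Flow is parallel to layering, so each bed carries its own Darcy discharge and the transmissivities add.
Σ(K_i·b_i) = 908×3.10 + 0.154×11.4 + 25.4×7.49 + 0.797×5.90 = 3012 m²/day.
Hydraulic gradient i = (15.09 − 13.94) / 1310 = 1.15 / 1310 = 0.0008779.
Q = Σ(K_i·b_i) · W · i = 3012 × 634 × 0.0008779 = 1676 m³/day.

1680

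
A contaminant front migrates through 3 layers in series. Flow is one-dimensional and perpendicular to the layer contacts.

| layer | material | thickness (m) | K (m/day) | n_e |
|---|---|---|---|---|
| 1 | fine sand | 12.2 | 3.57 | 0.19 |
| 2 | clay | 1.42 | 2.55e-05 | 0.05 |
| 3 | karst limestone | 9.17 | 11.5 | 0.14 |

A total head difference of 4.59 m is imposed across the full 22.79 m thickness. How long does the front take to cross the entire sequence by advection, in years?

122

With flow normal to the layers, continuity requires the same specific discharge q through every layer.
Σ(b_i/K_i) = 12.2/3.57 + 1.42/2.55e-05 + 9.17/11.5 = 55690 d.
q = Δh / Σ(b_i/K_i) = 4.59 / 55690 = 8.242e-05 m/day.
In each layer the seepage velocity is v_i = q/n_i, so the layer transit time is t_i = b_i·n_i / q:
  layer 1 (fine sand): t_1 = 12.2 × 0.19 / 8.242e-05 = 28124 d
  layer 2 (clay): t_2 = 1.42 × 0.05 / 8.242e-05 = 861.4 d
  layer 3 (karst limestone): t_3 = 9.17 × 0.14 / 8.242e-05 = 15576 d
Total t = Σ t_i = 44562 days = 122.0 years.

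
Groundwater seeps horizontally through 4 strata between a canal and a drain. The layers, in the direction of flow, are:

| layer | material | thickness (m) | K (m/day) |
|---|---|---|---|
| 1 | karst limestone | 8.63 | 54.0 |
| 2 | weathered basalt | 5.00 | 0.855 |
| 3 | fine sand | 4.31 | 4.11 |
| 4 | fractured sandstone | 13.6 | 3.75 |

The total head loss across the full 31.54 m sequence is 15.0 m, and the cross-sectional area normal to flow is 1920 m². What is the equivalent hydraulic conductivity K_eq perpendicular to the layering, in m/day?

2.95

Flow is perpendicular to layering, so the layers act in series and the equivalent K is the thickness-weighted harmonic mean.
Total thickness L = 8.63 + 5.00 + 4.31 + 13.6 = 31.54 m.
Σ(b_i/K_i) = 8.63/54.0 + 5.00/0.855 + 4.31/4.11 + 13.6/3.75 = 10.68 d.
K_eq = L / Σ(b_i/K_i) = 31.54 / 10.68 = 2.952 m/day.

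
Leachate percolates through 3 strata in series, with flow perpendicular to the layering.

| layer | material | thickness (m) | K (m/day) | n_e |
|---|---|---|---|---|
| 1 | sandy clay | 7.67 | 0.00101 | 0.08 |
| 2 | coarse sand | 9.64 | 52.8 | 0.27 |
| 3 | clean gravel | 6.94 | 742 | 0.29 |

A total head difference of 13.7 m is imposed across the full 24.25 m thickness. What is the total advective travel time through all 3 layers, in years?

7.94

With flow normal to the layers, continuity requires the same specific discharge q through every layer.
Σ(b_i/K_i) = 7.67/0.00101 + 9.64/52.8 + 6.94/742 = 7594 d.
q = Δh / Σ(b_i/K_i) = 13.7 / 7594 = 0.001804 m/day.
In each layer the seepage velocity is v_i = q/n_i, so the layer transit time is t_i = b_i·n_i / q:
  layer 1 (sandy clay): t_1 = 7.67 × 0.08 / 0.001804 = 340.1 d
  layer 2 (coarse sand): t_2 = 9.64 × 0.27 / 0.001804 = 1443 d
  layer 3 (clean gravel): t_3 = 6.94 × 0.29 / 0.001804 = 1116 d
Total t = Σ t_i = 2899 days = 7.936 years.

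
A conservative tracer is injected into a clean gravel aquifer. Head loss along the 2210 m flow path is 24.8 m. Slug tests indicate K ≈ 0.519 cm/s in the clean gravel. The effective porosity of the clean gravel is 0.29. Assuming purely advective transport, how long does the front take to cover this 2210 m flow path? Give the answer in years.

Convert K: 0.519 cm/s × 864 = 448.4 m/day.
Hydraulic gradient i = Δh / L = 24.8 / 2210 = 0.01122.
Darcy flux q = K · i = 448.4 × 0.01122 = 5.032 m/day.
Seepage velocity v = q / n_e = 5.032 / 0.29 = 17.35 m/day.
Travel time t = L / v = 2210 / 17.35 = 127.4 days = 0.3487 years.

0.349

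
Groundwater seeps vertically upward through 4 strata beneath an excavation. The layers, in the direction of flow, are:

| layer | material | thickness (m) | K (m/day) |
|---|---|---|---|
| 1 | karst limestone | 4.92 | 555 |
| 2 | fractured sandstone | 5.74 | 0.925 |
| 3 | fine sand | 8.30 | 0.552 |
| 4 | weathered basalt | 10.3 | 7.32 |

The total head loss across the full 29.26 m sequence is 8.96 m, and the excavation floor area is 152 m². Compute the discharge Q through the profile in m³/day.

Flow is perpendicular to layering, so the layers act in series and the equivalent K is the thickness-weighted harmonic mean.
Total thickness L = 4.92 + 5.74 + 8.30 + 10.3 = 29.26 m.
Σ(b_i/K_i) = 4.92/555 + 5.74/0.925 + 8.30/0.552 + 10.3/7.32 = 22.66 d.
K_eq = L / Σ(b_i/K_i) = 29.26 / 22.66 = 1.291 m/day.
Q = K_eq · A · (Δh/L) = 1.291 × 152 × (8.96/29.26) = 60.11 m³/day.

60.1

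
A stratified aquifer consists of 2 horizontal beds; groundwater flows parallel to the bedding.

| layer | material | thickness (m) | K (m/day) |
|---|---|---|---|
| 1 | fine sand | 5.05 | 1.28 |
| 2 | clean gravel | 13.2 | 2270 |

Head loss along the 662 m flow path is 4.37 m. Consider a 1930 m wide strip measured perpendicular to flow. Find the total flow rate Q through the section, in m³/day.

382000

Flow is parallel to layering, so each bed carries its own Darcy discharge and the transmissivities add.
Σ(K_i·b_i) = 1.28×5.05 + 2270×13.2 = 29970 m²/day.
Hydraulic gradient i = Δh / L = 4.37 / 662 = 0.006601.
Q = Σ(K_i·b_i) · W · i = 29970 × 1930 × 0.006601 = 3.818e+05 m³/day.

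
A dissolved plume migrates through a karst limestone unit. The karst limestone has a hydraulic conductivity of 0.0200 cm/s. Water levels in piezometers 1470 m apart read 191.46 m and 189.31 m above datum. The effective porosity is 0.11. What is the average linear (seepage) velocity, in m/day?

0.230

Convert K: 0.0200 cm/s × 864 = 17.28 m/day.
Hydraulic gradient i = (191.46 − 189.31) / 1470 = 2.15 / 1470 = 0.001463.
Darcy flux q = K · i = 17.28 × 0.001463 = 0.02527 m/day.
Seepage velocity v = q / n_e = 0.02527 / 0.11 = 0.2298 m/day.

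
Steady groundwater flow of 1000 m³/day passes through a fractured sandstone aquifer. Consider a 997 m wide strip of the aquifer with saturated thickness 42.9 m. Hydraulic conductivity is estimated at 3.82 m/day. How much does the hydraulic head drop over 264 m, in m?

Cross-sectional area A = 997 × 42.9 = 42771 m².
From Q = K·A·i, i = Q / (K·A) = 1000 / (3.820 × 42771) = 0.006120.
Head loss Δh = i · L = 0.006120 × 264 = 1.616 m.

1.62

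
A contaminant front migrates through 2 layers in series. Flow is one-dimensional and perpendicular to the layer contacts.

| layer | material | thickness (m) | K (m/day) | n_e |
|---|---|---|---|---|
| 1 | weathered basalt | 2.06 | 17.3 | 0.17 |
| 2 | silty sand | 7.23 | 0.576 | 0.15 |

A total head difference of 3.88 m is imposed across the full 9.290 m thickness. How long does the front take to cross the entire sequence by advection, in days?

With flow normal to the layers, continuity requires the same specific discharge q through every layer.
Σ(b_i/K_i) = 2.06/17.3 + 7.23/0.576 = 12.67 d.
q = Δh / Σ(b_i/K_i) = 3.88 / 12.67 = 0.3062 m/day.
In each layer the seepage velocity is v_i = q/n_i, so the layer transit time is t_i = b_i·n_i / q:
  layer 1 (weathered basalt): t_1 = 2.06 × 0.17 / 0.3062 = 1.144 d
  layer 2 (silty sand): t_2 = 7.23 × 0.15 / 0.3062 = 3.542 d
Total t = Σ t_i = 4.685 days.

4.69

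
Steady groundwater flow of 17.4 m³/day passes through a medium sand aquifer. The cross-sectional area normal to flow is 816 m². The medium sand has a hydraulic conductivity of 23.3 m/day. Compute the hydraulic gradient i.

From Q = K·A·i, i = Q / (K·A) = 17.4 / (23.30 × 816.0) = 0.0009152.

0.000915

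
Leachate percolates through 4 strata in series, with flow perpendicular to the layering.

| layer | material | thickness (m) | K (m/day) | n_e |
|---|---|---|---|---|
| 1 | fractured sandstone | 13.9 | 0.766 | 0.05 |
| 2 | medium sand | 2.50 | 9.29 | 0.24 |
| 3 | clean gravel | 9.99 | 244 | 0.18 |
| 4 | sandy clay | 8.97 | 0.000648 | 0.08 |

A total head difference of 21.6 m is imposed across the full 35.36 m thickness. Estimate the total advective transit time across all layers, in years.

6.70

With flow normal to the layers, continuity requires the same specific discharge q through every layer.
Σ(b_i/K_i) = 13.9/0.766 + 2.50/9.29 + 9.99/244 + 8.97/0.000648 = 13861 d.
q = Δh / Σ(b_i/K_i) = 21.6 / 13861 = 0.001558 m/day.
In each layer the seepage velocity is v_i = q/n_i, so the layer transit time is t_i = b_i·n_i / q:
  layer 1 (fractured sandstone): t_1 = 13.9 × 0.05 / 0.001558 = 446.0 d
  layer 2 (medium sand): t_2 = 2.50 × 0.24 / 0.001558 = 385.0 d
  layer 3 (clean gravel): t_3 = 9.99 × 0.18 / 0.001558 = 1154 d
  layer 4 (sandy clay): t_4 = 8.97 × 0.08 / 0.001558 = 460.5 d
Total t = Σ t_i = 2445 days = 6.695 years.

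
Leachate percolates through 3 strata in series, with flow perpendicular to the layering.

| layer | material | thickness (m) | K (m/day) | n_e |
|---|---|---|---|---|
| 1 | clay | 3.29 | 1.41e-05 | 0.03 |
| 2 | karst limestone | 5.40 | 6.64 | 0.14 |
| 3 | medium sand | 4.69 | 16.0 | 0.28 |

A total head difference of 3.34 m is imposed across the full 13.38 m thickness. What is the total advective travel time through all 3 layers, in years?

415

With flow normal to the layers, continuity requires the same specific discharge q through every layer.
Σ(b_i/K_i) = 3.29/1.41e-05 + 5.40/6.64 + 4.69/16.0 = 2.333e+05 d.
q = Δh / Σ(b_i/K_i) = 3.34 / 2.333e+05 = 1.431e-05 m/day.
In each layer the seepage velocity is v_i = q/n_i, so the layer transit time is t_i = b_i·n_i / q:
  layer 1 (clay): t_1 = 3.29 × 0.03 / 1.431e-05 = 6895 d
  layer 2 (karst limestone): t_2 = 5.40 × 0.14 / 1.431e-05 = 52815 d
  layer 3 (medium sand): t_3 = 4.69 × 0.28 / 1.431e-05 = 91741 d
Total t = Σ t_i = 1.515e+05 days = 414.6 years.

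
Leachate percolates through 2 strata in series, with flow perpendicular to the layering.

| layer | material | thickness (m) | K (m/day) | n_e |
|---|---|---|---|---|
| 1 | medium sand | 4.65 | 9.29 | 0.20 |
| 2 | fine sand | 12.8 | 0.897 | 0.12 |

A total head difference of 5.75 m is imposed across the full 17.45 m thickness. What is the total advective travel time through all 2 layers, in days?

6.33

With flow normal to the layers, continuity requires the same specific discharge q through every layer.
Σ(b_i/K_i) = 4.65/9.29 + 12.8/0.897 = 14.77 d.
q = Δh / Σ(b_i/K_i) = 5.75 / 14.77 = 0.3893 m/day.
In each layer the seepage velocity is v_i = q/n_i, so the layer transit time is t_i = b_i·n_i / q:
  layer 1 (medium sand): t_1 = 4.65 × 0.20 / 0.3893 = 2.389 d
  layer 2 (fine sand): t_2 = 12.8 × 0.12 / 0.3893 = 3.946 d
Total t = Σ t_i = 6.335 days.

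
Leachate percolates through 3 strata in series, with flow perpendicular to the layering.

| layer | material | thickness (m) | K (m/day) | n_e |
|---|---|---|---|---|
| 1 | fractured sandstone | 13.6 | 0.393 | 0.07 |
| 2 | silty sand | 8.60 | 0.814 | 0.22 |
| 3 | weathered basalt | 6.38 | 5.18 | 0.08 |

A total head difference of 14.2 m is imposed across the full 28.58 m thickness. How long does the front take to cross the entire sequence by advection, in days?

With flow normal to the layers, continuity requires the same specific discharge q through every layer.
Σ(b_i/K_i) = 13.6/0.393 + 8.60/0.814 + 6.38/5.18 = 46.40 d.
q = Δh / Σ(b_i/K_i) = 14.2 / 46.40 = 0.3060 m/day.
In each layer the seepage velocity is v_i = q/n_i, so the layer transit time is t_i = b_i·n_i / q:
  layer 1 (fractured sandstone): t_1 = 13.6 × 0.07 / 0.3060 = 3.111 d
  layer 2 (silty sand): t_2 = 8.60 × 0.22 / 0.3060 = 6.183 d
  layer 3 (weathered basalt): t_3 = 6.38 × 0.08 / 0.3060 = 1.668 d
Total t = Σ t_i = 10.96 days.

11.0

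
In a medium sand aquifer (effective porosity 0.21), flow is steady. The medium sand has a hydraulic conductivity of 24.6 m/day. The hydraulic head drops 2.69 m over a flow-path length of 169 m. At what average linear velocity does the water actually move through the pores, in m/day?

1.86

Hydraulic gradient i = Δh / L = 2.69 / 169 = 0.01592.
Darcy flux q = K · i = 24.60 × 0.01592 = 0.3916 m/day.
Seepage velocity v = q / n_e = 0.3916 / 0.21 = 1.865 m/day.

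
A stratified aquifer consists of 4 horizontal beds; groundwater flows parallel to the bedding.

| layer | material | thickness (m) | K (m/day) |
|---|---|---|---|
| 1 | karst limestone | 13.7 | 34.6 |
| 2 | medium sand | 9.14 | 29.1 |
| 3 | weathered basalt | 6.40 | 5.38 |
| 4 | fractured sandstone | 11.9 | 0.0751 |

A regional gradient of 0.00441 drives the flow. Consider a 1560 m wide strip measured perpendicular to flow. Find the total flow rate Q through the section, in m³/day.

5330

Flow is parallel to layering, so each bed carries its own Darcy discharge and the transmissivities add.
Σ(K_i·b_i) = 34.6×13.7 + 29.1×9.14 + 5.38×6.40 + 0.0751×11.9 = 775.3 m²/day.
Hydraulic gradient i = 0.00441.
Q = Σ(K_i·b_i) · W · i = 775.3 × 1560 × 0.004410 = 5334 m³/day.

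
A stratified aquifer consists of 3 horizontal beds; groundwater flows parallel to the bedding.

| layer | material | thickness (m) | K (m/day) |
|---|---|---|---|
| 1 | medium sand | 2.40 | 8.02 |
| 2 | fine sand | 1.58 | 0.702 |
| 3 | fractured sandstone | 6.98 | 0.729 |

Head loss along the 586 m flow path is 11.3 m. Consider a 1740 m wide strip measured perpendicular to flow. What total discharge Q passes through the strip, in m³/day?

Flow is parallel to layering, so each bed carries its own Darcy discharge and the transmissivities add.
Σ(K_i·b_i) = 8.02×2.40 + 0.702×1.58 + 0.729×6.98 = 25.45 m²/day.
Hydraulic gradient i = Δh / L = 11.3 / 586 = 0.01928.
Q = Σ(K_i·b_i) · W · i = 25.45 × 1740 × 0.01928 = 853.8 m³/day.

854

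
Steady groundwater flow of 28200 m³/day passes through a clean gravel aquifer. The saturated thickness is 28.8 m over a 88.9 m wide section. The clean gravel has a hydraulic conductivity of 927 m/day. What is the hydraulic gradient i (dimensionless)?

Cross-sectional area A = 88.9 × 28.8 = 2560 m².
From Q = K·A·i, i = Q / (K·A) = 28200 / (927.0 × 2560) = 0.01188.

0.0119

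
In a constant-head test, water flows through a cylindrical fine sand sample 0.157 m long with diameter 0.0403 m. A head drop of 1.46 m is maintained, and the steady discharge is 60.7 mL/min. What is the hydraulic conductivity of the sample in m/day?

7.37

Cross-sectional area A = π·(d/2)² = π × (0.0403/2)² = 0.001276 m².
Convert discharge: 60.7 mL/min = 1.012e-06 m³/s.
Darcy's law rearranged: K = Q·L / (A·Δh) = 1.012e-06 × 0.157 / (0.001276 × 1.46) = 8.529e-05 m/s = 7.369 m/day.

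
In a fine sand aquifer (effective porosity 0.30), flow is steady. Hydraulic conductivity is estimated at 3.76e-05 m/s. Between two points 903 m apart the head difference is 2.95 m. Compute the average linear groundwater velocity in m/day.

Convert K: 3.76e-05 m/s × 86400 = 3.249 m/day.
Hydraulic gradient i = Δh / L = 2.95 / 903 = 0.003267.
Darcy flux q = K · i = 3.249 × 0.003267 = 0.01061 m/day.
Seepage velocity v = q / n_e = 0.01061 / 0.30 = 0.03538 m/day.

0.0354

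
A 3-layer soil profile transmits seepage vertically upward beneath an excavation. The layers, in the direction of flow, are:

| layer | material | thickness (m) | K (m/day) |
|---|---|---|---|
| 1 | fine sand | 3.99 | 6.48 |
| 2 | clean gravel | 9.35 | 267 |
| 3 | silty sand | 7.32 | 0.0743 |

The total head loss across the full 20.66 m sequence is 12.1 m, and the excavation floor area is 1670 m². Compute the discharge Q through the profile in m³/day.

204

Flow is perpendicular to layering, so the layers act in series and the equivalent K is the thickness-weighted harmonic mean.
Total thickness L = 3.99 + 9.35 + 7.32 = 20.66 m.
Σ(b_i/K_i) = 3.99/6.48 + 9.35/267 + 7.32/0.0743 = 99.17 d.
K_eq = L / Σ(b_i/K_i) = 20.66 / 99.17 = 0.2083 m/day.
Q = K_eq · A · (Δh/L) = 0.2083 × 1670 × (12.1/20.66) = 203.8 m³/day.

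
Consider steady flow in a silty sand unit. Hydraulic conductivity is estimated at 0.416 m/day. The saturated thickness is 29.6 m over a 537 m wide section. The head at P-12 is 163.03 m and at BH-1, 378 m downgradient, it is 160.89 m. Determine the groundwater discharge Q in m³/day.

37.4

Cross-sectional area A = 537 × 29.6 = 15895 m².
Hydraulic gradient i = (163.03 − 160.89) / 378 = 2.14 / 378 = 0.005661.
Darcy's law: Q = K · A · i = 0.4160 × 15895 × 0.005661 = 37.44 m³/day.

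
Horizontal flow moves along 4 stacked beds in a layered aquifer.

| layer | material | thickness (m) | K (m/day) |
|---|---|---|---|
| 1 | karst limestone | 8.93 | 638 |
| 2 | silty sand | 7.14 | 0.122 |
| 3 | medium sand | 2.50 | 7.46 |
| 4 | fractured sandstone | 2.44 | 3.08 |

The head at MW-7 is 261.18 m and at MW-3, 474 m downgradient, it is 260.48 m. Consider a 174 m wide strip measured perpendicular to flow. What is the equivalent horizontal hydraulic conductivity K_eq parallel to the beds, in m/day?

272

Flow is parallel to layering, so each bed carries its own Darcy discharge and the transmissivities add.
Σ(K_i·b_i) = 638×8.93 + 0.122×7.14 + 7.46×2.50 + 3.08×2.44 = 5724 m²/day.
Total thickness b = 21.01 m, so K_eq = Σ(K_i·b_i)/b = 272.5 m/day.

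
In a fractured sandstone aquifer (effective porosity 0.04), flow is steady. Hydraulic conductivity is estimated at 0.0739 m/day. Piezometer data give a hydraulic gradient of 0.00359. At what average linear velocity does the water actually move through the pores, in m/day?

Hydraulic gradient i = 0.00359.
Darcy flux q = K · i = 0.07390 × 0.003590 = 0.0002653 m/day.
Seepage velocity v = q / n_e = 0.0002653 / 0.04 = 0.006633 m/day.

0.00663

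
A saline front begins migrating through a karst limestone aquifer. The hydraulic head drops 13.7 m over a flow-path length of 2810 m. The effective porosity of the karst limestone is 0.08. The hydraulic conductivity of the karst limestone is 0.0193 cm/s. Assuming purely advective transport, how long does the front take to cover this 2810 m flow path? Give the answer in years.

Convert K: 0.0193 cm/s × 864 = 16.68 m/day.
Hydraulic gradient i = Δh / L = 13.7 / 2810 = 0.004875.
Darcy flux q = K · i = 16.68 × 0.004875 = 0.08130 m/day.
Seepage velocity v = q / n_e = 0.08130 / 0.08 = 1.016 m/day.
Travel time t = L / v = 2810 / 1.016 = 2765 days = 7.570 years.

7.57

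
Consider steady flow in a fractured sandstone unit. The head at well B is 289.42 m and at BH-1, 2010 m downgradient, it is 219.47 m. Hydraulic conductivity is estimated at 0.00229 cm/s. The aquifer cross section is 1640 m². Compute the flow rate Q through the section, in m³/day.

113

Convert K: 0.00229 cm/s × 864 = 1.979 m/day.
Hydraulic gradient i = (289.42 − 219.47) / 2010 = 69.95 / 2010 = 0.03480.
Darcy's law: Q = K · A · i = 1.979 × 1640 × 0.03480 = 112.9 m³/day.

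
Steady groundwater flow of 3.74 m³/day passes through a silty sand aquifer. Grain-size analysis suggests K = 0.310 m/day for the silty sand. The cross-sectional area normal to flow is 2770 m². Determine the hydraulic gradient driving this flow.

From Q = K·A·i, i = Q / (K·A) = 3.74 / (0.3100 × 2770) = 0.004355.

0.00436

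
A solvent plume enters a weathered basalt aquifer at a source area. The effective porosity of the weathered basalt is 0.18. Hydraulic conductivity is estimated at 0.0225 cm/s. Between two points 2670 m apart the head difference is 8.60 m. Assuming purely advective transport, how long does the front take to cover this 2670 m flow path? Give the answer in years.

21.0

Convert K: 0.0225 cm/s × 864 = 19.44 m/day.
Hydraulic gradient i = Δh / L = 8.60 / 2670 = 0.003221.
Darcy flux q = K · i = 19.44 × 0.003221 = 0.06262 m/day.
Seepage velocity v = q / n_e = 0.06262 / 0.18 = 0.3479 m/day.
Travel time t = L / v = 2670 / 0.3479 = 7675 days = 21.01 years.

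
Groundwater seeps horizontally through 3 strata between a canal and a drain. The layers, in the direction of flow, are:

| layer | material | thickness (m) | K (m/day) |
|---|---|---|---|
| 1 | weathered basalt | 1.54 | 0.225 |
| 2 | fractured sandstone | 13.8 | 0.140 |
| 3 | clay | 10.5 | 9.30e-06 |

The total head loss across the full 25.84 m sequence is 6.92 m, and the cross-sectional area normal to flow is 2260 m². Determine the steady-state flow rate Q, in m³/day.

0.0139

Flow is perpendicular to layering, so the layers act in series and the equivalent K is the thickness-weighted harmonic mean.
Total thickness L = 1.54 + 13.8 + 10.5 = 25.84 m.
Σ(b_i/K_i) = 1.54/0.225 + 13.8/0.140 + 10.5/9.30e-06 = 1.129e+06 d.
K_eq = L / Σ(b_i/K_i) = 25.84 / 1.129e+06 = 2.288e-05 m/day.
Q = K_eq · A · (Δh/L) = 2.288e-05 × 2260 × (6.92/25.84) = 0.01385 m³/day.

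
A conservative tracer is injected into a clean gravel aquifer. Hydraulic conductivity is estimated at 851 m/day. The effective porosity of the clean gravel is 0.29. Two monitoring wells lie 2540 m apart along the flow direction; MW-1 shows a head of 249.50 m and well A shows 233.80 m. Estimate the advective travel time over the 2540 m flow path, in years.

Hydraulic gradient i = (249.50 − 233.80) / 2540 = 15.7 / 2540 = 0.006181.
Darcy flux q = K · i = 851.0 × 0.006181 = 5.260 m/day.
Seepage velocity v = q / n_e = 5.260 / 0.29 = 18.14 m/day.
Travel time t = L / v = 2540 / 18.14 = 140.0 days = 0.3834 years.

0.383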